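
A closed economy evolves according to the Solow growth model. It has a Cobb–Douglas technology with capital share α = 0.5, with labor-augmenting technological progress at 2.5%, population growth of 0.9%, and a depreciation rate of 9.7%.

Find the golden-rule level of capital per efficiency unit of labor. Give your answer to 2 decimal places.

The golden rule sets f'(k) = n + g + δ, i.e. α·k^(α−1) = n + g + δ.
So k^(1−α) = α / (n + g + δ) = 0.5 / 0.131 = 3.8168.
k_gold = 3.8168^(1/0.5) ≈ 14.5680

k_gold ≈ 14.57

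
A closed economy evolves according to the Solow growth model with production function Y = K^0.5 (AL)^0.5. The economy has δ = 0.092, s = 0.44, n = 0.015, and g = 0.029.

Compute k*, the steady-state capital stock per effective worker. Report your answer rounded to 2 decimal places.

In steady state, investment equals break-even investment: s·k^α = (n + g + δ)·k.
Rearranging, k^(1−α) = s / (n + g + δ).
k^0.5 = 0.44 / (0.015 + 0.029 + 0.092) = 0.44 / 0.136 = 3.2353
k* = 3.2353^(1/0.5) ≈ 10.4672

k* ≈ 10.47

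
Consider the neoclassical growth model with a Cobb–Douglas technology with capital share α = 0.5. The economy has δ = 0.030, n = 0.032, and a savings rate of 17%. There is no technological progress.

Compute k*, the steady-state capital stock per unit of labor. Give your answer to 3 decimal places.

k* ≈ 7.518

Steady state requires s·f(k) = (n + δ)·k, i.e. s·k^α = (n + δ)·k.
Dividing both sides by k: k^(1−α) = s / (n + δ).
k^0.5 = 0.17 / (0.032 + 0.030) = 0.17 / 0.062 = 2.7419
k* = 2.7419^(1/0.5) ≈ 7.5180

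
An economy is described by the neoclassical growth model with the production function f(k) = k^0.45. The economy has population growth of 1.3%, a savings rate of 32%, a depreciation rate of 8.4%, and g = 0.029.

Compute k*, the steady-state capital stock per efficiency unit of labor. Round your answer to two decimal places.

In steady state, investment equals break-even investment: s·k^α = (n + g + δ)·k.
Rearranging, k^(1−α) = s / (n + g + δ).
k^0.55 = 0.32 / (0.013 + 0.029 + 0.084) = 0.32 / 0.126 = 2.5397
k* = 2.5397^(1/0.55) ≈ 5.4446

k* ≈ 5.44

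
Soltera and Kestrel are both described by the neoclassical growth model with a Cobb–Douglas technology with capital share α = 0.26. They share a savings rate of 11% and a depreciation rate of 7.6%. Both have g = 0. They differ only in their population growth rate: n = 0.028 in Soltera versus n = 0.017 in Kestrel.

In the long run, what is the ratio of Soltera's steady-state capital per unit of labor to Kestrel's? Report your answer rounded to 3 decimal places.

Steady-state k* = [s/(n + δ)]^(1/(1−α)), so the ratio is [ (s_S/(n + δ)_S) / (s_K/(n + δ)_K) ]^1.3514.
s_S/(n + δ)_S = 0.11/0.104 = 1.0577; s_K/(n + δ)_K = 0.11/0.093 = 1.1828.
Ratio = (1.0577/1.1828)^1.3514 = 0.8942^1.3514 ≈ 0.8597

ratio ≈ 0.860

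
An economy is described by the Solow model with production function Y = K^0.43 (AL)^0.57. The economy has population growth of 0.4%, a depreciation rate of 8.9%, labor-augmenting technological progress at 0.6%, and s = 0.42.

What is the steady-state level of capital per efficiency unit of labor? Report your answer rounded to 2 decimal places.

At the steady state, Δk = 0, so s·k^α = (n + g + δ)·k.
Dividing both sides by k: k^(1−α) = s / (n + g + δ).
k^0.57 = 0.42 / (0.004 + 0.006 + 0.089) = 0.42 / 0.099 = 4.2424
k* = 4.2424^(1/0.57) ≈ 12.6204

k* = 12.62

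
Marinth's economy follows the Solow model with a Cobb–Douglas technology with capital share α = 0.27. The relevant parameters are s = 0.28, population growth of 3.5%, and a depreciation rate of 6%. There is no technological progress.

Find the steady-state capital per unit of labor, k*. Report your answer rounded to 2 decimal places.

k* = 4.40

In steady state, investment equals break-even investment: s·k^α = (n + δ)·k.
Dividing both sides by k: k^(1−α) = s / (n + δ).
k^0.73 = 0.28 / (0.035 + 0.060) = 0.28 / 0.095 = 2.9474
k* = 2.9474^(1/0.73) ≈ 4.3961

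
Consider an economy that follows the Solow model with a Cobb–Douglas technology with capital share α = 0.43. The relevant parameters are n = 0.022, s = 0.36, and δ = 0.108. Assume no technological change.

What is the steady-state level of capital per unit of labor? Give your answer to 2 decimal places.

In steady state, investment equals break-even investment: s·k^α = (n + δ)·k.
Rearranging, k^(1−α) = s / (n + δ).
k^0.57 = 0.36 / (0.022 + 0.108) = 0.36 / 0.130 = 2.7692
k* = 2.7692^(1/0.57) ≈ 5.9712

k* ≈ 5.97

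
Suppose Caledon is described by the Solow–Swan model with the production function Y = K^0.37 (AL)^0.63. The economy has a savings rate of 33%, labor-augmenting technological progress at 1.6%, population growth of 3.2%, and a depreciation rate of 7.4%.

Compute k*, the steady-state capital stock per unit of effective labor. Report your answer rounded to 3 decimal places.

k* = 4.852

At the steady state, Δk = 0, so s·k^α = (n + g + δ)·k.
Dividing both sides by k: k^(1−α) = s / (n + g + δ).
k^0.63 = 0.33 / (0.032 + 0.016 + 0.074) = 0.33 / 0.122 = 2.7049
k* = 2.7049^(1/0.63) ≈ 4.8524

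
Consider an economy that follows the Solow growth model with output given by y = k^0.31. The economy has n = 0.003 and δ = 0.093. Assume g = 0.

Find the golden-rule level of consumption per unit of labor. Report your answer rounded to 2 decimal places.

c_gold ≈ 1.17

At the golden rule, f'(k) = n + δ, so α·k^(α−1) = n + δ and k_gold = (α/(n + δ))^(1/(1−α)).
k_gold = (0.31/0.096)^(1/0.69) = 3.2292^1.4493 ≈ 5.4680
c_gold = f(k_gold) − (n + δ)·k_gold = 1.6933 − 0.096×5.4680 ≈ 1.1684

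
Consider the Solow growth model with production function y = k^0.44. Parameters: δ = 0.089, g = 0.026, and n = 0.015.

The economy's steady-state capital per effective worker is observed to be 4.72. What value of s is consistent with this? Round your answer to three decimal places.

s ≈ 0.310

In steady state, investment equals break-even investment: s·k^α = (n + g + δ)·k.
So s / (n + g + δ) = (k*)^(1−α) = 4.72^0.56 = 2.3846.
Therefore s = 2.3846 × (n + g + δ) = 2.3846 × 0.130 = 0.3100.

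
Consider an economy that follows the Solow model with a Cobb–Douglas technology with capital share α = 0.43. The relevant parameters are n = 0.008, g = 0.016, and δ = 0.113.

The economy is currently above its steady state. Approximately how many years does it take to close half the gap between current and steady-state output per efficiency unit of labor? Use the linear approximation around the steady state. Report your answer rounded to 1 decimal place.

Near the steady state the convergence rate is λ = (1 − α)(n + g + δ).
λ = (1 − 0.43) × 0.137 = 0.57 × 0.137 = 0.07809
Half-life = ln 2 / λ = 0.6931 / 0.07809 ≈ 8.88 years

about 8.9 years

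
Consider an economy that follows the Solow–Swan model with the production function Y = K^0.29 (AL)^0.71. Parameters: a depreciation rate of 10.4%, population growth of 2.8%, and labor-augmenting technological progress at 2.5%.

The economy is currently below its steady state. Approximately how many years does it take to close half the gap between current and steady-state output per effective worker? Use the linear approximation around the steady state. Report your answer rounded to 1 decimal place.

Near the steady state the convergence rate is λ = (1 − α)(n + g + δ).
λ = (1 − 0.29) × 0.157 = 0.71 × 0.157 = 0.11147
Half-life = ln 2 / λ = 0.6931 / 0.11147 ≈ 6.22 years

about 6.2 years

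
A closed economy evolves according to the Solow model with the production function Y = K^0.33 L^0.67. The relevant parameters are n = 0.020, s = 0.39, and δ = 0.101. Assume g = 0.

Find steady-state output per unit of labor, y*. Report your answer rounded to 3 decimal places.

At the steady state, Δk = 0, so s·k^α = (n + δ)·k.
Rearranging, k^(1−α) = s / (n + δ).
k^0.67 = 0.39 / (0.020 + 0.101) = 0.39 / 0.121 = 3.2231
k* = 3.2231^(1/0.67) ≈ 5.7361
y* = (k*)^α = 5.7361^0.33 ≈ 1.7797

y* = 1.780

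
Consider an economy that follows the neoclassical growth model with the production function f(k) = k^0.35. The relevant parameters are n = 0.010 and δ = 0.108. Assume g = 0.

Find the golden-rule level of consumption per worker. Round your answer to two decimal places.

At the golden rule, f'(k) = n + δ, so α·k^(α−1) = n + δ and k_gold = (α/(n + δ))^(1/(1−α)).
k_gold = (0.35/0.118)^(1/0.65) = 2.9661^1.5385 ≈ 5.3267
c_gold = f(k_gold) − (n + δ)·k_gold = 1.7958 − 0.118×5.3267 ≈ 1.1672

c_gold ≈ 1.17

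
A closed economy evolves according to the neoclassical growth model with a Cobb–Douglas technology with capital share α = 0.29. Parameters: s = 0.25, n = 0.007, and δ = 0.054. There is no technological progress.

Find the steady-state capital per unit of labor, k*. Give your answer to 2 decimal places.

k* ≈ 7.29

Steady state requires s·f(k) = (n + δ)·k, i.e. s·k^α = (n + δ)·k.
Rearranging, k^(1−α) = s / (n + δ).
k^0.71 = 0.25 / (0.007 + 0.054) = 0.25 / 0.061 = 4.0984
k* = 4.0984^(1/0.71) ≈ 7.2918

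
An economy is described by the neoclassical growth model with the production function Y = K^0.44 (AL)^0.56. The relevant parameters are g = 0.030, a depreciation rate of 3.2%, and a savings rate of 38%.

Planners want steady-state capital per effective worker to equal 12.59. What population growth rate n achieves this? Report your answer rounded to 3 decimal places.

At the steady state, Δk = 0, so s·k^α = (n + g + δ)·k.
So s / (n + g + δ) = (k*)^(1−α) = 12.59^0.56 = 4.1306.
Therefore n + g + δ = s / 4.1306 = 0.38 / 4.1306 = 0.0920, so n = 0.0920 − 0.062 = 0.0300.

n ≈ 0.030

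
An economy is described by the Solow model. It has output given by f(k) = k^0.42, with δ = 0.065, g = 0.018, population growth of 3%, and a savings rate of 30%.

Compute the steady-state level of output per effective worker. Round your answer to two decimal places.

In steady state, investment equals break-even investment: s·k^α = (n + g + δ)·k.
Dividing both sides by k: k^(1−α) = s / (n + g + δ).
k^0.58 = 0.30 / (0.030 + 0.018 + 0.065) = 0.30 / 0.113 = 2.6549
k* = 2.6549^(1/0.58) ≈ 5.3842
y* = (k*)^α = 5.3842^0.42 ≈ 2.0280

y* = 2.03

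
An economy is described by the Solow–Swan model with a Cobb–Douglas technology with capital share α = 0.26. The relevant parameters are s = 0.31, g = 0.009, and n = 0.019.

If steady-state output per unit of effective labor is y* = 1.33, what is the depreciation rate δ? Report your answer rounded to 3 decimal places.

Steady state requires s·f(k) = (n + g + δ)·k, i.e. s·k^α = (n + g + δ)·k.
Since y* = [s/(n + g + δ)]^(α/(1−α)), we have s/(n + g + δ) = (y*)^((1−α)/α) = 1.33^2.8462 = 2.2517.
Therefore n + g + δ = s / 2.2517 = 0.31 / 2.2517 = 0.1377, so δ = 0.1377 − 0.028 = 0.1097.

δ ≈ 0.110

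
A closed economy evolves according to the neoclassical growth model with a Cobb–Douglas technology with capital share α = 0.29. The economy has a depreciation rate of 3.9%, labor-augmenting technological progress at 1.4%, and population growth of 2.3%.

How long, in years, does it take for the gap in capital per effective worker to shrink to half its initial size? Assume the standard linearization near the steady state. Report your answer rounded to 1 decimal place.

Near the steady state the convergence rate is λ = (1 − α)(n + g + δ).
λ = (1 − 0.29) × 0.076 = 0.71 × 0.076 = 0.05396
Half-life = ln 2 / λ = 0.6931 / 0.05396 ≈ 12.84 years

half-life ≈ 12.8 years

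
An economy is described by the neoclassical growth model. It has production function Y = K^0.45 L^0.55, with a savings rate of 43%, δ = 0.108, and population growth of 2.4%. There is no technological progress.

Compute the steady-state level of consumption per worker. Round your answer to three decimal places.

c* ≈ 1.498

At the steady state, Δk = 0, so s·k^α = (n + δ)·k.
Rearranging, k^(1−α) = s / (n + δ).
k^0.55 = 0.43 / (0.024 + 0.108) = 0.43 / 0.132 = 3.2576
k* = 3.2576^(1/0.55) ≈ 8.5613
y* = (k*)^α = 8.5613^0.45 ≈ 2.6281
c* = (1 − s)·y* = (1 − 0.43) × 2.6281 ≈ 1.4980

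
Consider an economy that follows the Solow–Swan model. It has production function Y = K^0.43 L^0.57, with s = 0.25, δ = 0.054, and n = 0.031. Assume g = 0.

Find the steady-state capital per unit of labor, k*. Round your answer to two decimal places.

k* = 6.64

At the steady state, Δk = 0, so s·k^α = (n + δ)·k.
Rearranging, k^(1−α) = s / (n + δ).
k^0.57 = 0.25 / (0.031 + 0.054) = 0.25 / 0.085 = 2.9412
k* = 2.9412^(1/0.57) ≈ 6.6370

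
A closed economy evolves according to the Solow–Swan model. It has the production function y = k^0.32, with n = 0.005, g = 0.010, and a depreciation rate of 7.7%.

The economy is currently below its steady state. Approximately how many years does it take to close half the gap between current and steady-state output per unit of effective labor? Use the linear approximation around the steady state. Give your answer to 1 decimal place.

Near the steady state the convergence rate is λ = (1 − α)(n + g + δ).
λ = (1 − 0.32) × 0.092 = 0.68 × 0.092 = 0.06256
Half-life = ln 2 / λ = 0.6931 / 0.06256 ≈ 11.08 years

t_½ ≈ 11.1 years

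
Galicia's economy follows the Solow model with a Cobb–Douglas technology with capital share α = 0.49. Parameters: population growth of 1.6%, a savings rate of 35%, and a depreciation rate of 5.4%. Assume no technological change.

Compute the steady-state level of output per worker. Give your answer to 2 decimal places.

y* = 4.69

In steady state, investment equals break-even investment: s·k^α = (n + δ)·k.
Dividing both sides by k: k^(1−α) = s / (n + δ).
k^0.51 = 0.35 / (0.016 + 0.054) = 0.35 / 0.070 = 5.0000
k* = 5.0000^(1/0.51) ≈ 23.4709
y* = (k*)^α = 23.4709^0.49 ≈ 4.6942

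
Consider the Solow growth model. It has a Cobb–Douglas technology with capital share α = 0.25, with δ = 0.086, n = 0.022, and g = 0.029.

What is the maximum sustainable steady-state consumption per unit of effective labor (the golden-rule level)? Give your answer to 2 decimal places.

At the golden rule, f'(k) = n + g + δ, so α·k^(α−1) = n + g + δ and k_gold = (α/(n + g + δ))^(1/(1−α)).
k_gold = (0.25/0.137)^(1/0.75) = 1.8248^1.3333 ≈ 2.2299
c_gold = f(k_gold) − (n + g + δ)·k_gold = 1.2220 − 0.137×2.2299 ≈ 0.9165

c_gold ≈ 0.92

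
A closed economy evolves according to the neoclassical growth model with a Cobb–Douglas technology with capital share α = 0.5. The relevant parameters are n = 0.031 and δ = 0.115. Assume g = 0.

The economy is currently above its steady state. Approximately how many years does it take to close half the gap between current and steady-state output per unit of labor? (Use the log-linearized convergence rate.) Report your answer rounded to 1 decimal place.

t_½ ≈ 9.5 years

Near the steady state the convergence rate is λ = (1 − α)(n + δ).
λ = (1 − 0.5) × 0.146 = 0.5 × 0.146 = 0.0730
Half-life = ln 2 / λ = 0.6931 / 0.0730 ≈ 9.49 years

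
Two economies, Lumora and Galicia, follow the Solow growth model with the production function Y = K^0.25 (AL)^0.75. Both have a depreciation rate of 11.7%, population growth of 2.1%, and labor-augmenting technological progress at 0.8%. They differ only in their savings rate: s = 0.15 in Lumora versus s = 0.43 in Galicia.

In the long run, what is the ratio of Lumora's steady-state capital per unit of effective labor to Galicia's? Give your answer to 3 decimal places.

Steady-state k* = [s/(n + g + δ)]^(1/(1−α)), so the ratio is [ (s_L/(n + g + δ)_L) / (s_G/(n + g + δ)_G) ]^1.3333.
s_L/(n + g + δ)_L = 0.15/0.146 = 1.0274; s_G/(n + g + δ)_G = 0.43/0.146 = 2.9452.
Ratio = (1.0274/2.9452)^1.3333 = 0.3488^1.3333 ≈ 0.2455

ratio ≈ 0.246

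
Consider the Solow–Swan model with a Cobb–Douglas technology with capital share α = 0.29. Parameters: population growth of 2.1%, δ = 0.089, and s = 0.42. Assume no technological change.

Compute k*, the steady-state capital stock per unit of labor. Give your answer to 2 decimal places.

In steady state, investment equals break-even investment: s·k^α = (n + δ)·k.
Dividing both sides by k: k^(1−α) = s / (n + δ).
k^0.71 = 0.42 / (0.021 + 0.089) = 0.42 / 0.110 = 3.8182
k* = 3.8182^(1/0.71) ≈ 6.5996

k* ≈ 6.60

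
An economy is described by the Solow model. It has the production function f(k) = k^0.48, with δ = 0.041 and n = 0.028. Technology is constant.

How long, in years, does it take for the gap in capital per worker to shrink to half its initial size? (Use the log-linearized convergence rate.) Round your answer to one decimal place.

half-life ≈ 19.3 years

Near the steady state the convergence rate is λ = (1 − α)(n + δ).
λ = (1 − 0.48) × 0.069 = 0.52 × 0.069 = 0.03588
Half-life = ln 2 / λ = 0.6931 / 0.03588 ≈ 19.32 years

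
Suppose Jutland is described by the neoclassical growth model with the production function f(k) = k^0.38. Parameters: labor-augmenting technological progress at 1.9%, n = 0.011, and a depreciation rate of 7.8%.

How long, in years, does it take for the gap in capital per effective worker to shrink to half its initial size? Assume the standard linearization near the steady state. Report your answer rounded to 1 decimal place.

Near the steady state the convergence rate is λ = (1 − α)(n + g + δ).
λ = (1 − 0.38) × 0.108 = 0.62 × 0.108 = 0.06696
Half-life = ln 2 / λ = 0.6931 / 0.06696 ≈ 10.35 years

t_½ ≈ 10.4 years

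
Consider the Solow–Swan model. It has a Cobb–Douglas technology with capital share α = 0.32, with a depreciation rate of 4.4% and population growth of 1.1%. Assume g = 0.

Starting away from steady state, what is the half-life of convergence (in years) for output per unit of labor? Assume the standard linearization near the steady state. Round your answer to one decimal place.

Near the steady state the convergence rate is λ = (1 − α)(n + δ).
λ = (1 − 0.32) × 0.055 = 0.68 × 0.055 = 0.0374
Half-life = ln 2 / λ = 0.6931 / 0.0374 ≈ 18.53 years

t_½ ≈ 18.5 years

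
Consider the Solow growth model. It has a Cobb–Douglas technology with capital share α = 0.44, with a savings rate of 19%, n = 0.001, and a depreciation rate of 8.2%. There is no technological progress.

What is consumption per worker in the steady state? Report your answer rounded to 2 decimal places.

c* ≈ 1.55

In steady state, investment equals break-even investment: s·k^α = (n + δ)·k.
Rearranging, k^(1−α) = s / (n + δ).
k^0.56 = 0.19 / (0.001 + 0.082) = 0.19 / 0.083 = 2.2892
k* = 2.2892^(1/0.56) ≈ 4.3883
y* = (k*)^α = 4.3883^0.44 ≈ 1.9169
c* = (1 − s)·y* = (1 − 0.19) × 1.9169 ≈ 1.5527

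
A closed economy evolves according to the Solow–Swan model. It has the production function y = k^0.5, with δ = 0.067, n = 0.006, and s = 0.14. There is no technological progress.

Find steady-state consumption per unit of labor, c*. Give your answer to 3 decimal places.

c* ≈ 1.649

At the steady state, Δk = 0, so s·k^α = (n + δ)·k.
Dividing both sides by k: k^(1−α) = s / (n + δ).
k^0.5 = 0.14 / (0.006 + 0.067) = 0.14 / 0.073 = 1.9178
k* = 1.9178^(1/0.5) ≈ 3.6780
y* = (k*)^α = 3.6780^0.5 ≈ 1.9178
c* = (1 − s)·y* = (1 − 0.14) × 1.9178 ≈ 1.6493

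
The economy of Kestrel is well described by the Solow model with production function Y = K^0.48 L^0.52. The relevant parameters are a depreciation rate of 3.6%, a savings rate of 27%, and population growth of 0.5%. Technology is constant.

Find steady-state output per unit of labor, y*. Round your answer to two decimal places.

In steady state, investment equals break-even investment: s·k^α = (n + δ)·k.
Rearranging, k^(1−α) = s / (n + δ).
k^0.52 = 0.27 / (0.005 + 0.036) = 0.27 / 0.041 = 6.5854
k* = 6.5854^(1/0.52) ≈ 37.5143
y* = (k*)^α = 37.5143^0.48 ≈ 5.6966

y* ≈ 5.70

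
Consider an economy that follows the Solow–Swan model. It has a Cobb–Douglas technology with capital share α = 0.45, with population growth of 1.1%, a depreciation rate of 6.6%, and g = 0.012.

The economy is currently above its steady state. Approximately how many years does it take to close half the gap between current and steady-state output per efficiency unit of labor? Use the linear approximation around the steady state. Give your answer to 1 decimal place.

Near the steady state the convergence rate is λ = (1 − α)(n + g + δ).
λ = (1 − 0.45) × 0.089 = 0.55 × 0.089 = 0.04895
Half-life = ln 2 / λ = 0.6931 / 0.04895 ≈ 14.16 years

t_½ ≈ 14.2 years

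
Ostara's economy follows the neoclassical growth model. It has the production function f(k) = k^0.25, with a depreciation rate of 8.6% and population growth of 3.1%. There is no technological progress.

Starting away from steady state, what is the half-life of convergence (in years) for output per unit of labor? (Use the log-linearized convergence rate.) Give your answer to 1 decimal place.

half-life ≈ 7.9 years

Near the steady state the convergence rate is λ = (1 − α)(n + δ).
λ = (1 − 0.25) × 0.117 = 0.75 × 0.117 = 0.08775
Half-life = ln 2 / λ = 0.6931 / 0.08775 ≈ 7.90 years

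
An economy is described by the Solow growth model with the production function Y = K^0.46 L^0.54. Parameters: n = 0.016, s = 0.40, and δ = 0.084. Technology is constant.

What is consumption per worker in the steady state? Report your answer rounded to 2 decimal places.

c* ≈ 1.95

At the steady state, Δk = 0, so s·k^α = (n + δ)·k.
Rearranging, k^(1−α) = s / (n + δ).
k^0.54 = 0.40 / (0.016 + 0.084) = 0.40 / 0.100 = 4.0000
k* = 4.0000^(1/0.54) ≈ 13.0294
y* = (k*)^α = 13.0294^0.46 ≈ 3.2574
c* = (1 − s)·y* = (1 − 0.40) × 3.2574 ≈ 1.9544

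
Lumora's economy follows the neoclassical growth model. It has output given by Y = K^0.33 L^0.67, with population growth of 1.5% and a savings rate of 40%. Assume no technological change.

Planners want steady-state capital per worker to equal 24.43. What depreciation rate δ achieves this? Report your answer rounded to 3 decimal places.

Steady state requires s·f(k) = (n + δ)·k, i.e. s·k^α = (n + δ)·k.
So s / (n + δ) = (k*)^(1−α) = 24.43^0.67 = 8.5096.
Therefore n + δ = s / 8.5096 = 0.40 / 8.5096 = 0.0470, so δ = 0.0470 − 0.015 = 0.0320.

δ ≈ 0.032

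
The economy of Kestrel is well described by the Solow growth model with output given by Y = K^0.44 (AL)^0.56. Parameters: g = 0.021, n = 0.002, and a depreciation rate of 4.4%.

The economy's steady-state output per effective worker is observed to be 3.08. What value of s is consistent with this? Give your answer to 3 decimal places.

s ≈ 0.280

In steady state, investment equals break-even investment: s·k^α = (n + g + δ)·k.
Since y* = [s/(n + g + δ)]^(α/(1−α)), we have s/(n + g + δ) = (y*)^((1−α)/α) = 3.08^1.2727 = 4.1858.
Therefore s = 4.1858 × (n + g + δ) = 4.1858 × 0.067 = 0.2804.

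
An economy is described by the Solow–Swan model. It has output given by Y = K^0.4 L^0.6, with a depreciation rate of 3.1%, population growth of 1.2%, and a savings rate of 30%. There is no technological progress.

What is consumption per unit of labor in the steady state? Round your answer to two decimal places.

c* = 2.56

At the steady state, Δk = 0, so s·k^α = (n + δ)·k.
Dividing both sides by k: k^(1−α) = s / (n + δ).
k^0.6 = 0.30 / (0.012 + 0.031) = 0.30 / 0.043 = 6.9767
k* = 6.9767^(1/0.6) ≈ 25.4732
y* = (k*)^α = 25.4732^0.4 ≈ 3.6512
c* = (1 − s)·y* = (1 − 0.30) × 3.6512 ≈ 2.5558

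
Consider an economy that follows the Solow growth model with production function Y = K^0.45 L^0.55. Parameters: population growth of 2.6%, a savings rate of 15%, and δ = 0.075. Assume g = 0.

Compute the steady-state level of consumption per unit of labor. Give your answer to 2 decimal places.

c* ≈ 1.17

At the steady state, Δk = 0, so s·k^α = (n + δ)·k.
Dividing both sides by k: k^(1−α) = s / (n + δ).
k^0.55 = 0.15 / (0.026 + 0.075) = 0.15 / 0.101 = 1.4851
k* = 1.4851^(1/0.55) ≈ 2.0525
y* = (k*)^α = 2.0525^0.45 ≈ 1.3821
c* = (1 − s)·y* = (1 − 0.15) × 1.3821 ≈ 1.1748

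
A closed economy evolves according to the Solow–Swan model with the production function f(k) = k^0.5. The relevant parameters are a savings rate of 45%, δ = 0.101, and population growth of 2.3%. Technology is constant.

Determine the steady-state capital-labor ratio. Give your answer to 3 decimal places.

At the steady state, Δk = 0, so s·k^α = (n + δ)·k.
Rearranging, k^(1−α) = s / (n + δ).
k^0.5 = 0.45 / (0.023 + 0.101) = 0.45 / 0.124 = 3.6290
k* = 3.6290^(1/0.5) ≈ 13.1696

k* ≈ 13.170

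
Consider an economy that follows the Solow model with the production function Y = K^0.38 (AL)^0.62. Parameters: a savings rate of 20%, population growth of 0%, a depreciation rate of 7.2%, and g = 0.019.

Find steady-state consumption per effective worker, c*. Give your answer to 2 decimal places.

c* = 1.30

At the steady state, Δk = 0, so s·k^α = (n + g + δ)·k.
Rearranging, k^(1−α) = s / (n + g + δ).
k^0.62 = 0.20 / (0.000 + 0.019 + 0.072) = 0.20 / 0.091 = 2.1978
k* = 2.1978^(1/0.62) ≈ 3.5612
y* = (k*)^α = 3.5612^0.38 ≈ 1.6203
c* = (1 − s)·y* = (1 − 0.20) × 1.6203 ≈ 1.2962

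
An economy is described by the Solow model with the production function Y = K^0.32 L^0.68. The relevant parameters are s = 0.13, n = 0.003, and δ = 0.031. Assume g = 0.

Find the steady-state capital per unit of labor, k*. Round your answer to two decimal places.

Steady state requires s·f(k) = (n + δ)·k, i.e. s·k^α = (n + δ)·k.
Dividing both sides by k: k^(1−α) = s / (n + δ).
k^0.68 = 0.13 / (0.003 + 0.031) = 0.13 / 0.034 = 3.8235
k* = 3.8235^(1/0.68) ≈ 7.1872

k* ≈ 7.19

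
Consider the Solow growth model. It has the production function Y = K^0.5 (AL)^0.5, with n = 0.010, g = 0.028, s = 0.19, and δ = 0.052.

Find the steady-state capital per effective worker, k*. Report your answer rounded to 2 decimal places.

At the steady state, Δk = 0, so s·k^α = (n + g + δ)·k.
Dividing both sides by k: k^(1−α) = s / (n + g + δ).
k^0.5 = 0.19 / (0.010 + 0.028 + 0.052) = 0.19 / 0.090 = 2.1111
k* = 2.1111^(1/0.5) ≈ 4.4567

k* ≈ 4.46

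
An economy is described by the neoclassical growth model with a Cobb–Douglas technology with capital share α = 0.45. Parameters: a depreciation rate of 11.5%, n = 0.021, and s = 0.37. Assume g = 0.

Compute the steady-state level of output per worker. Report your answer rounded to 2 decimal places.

y* = 2.27

At the steady state, Δk = 0, so s·k^α = (n + δ)·k.
Dividing both sides by k: k^(1−α) = s / (n + δ).
k^0.55 = 0.37 / (0.021 + 0.115) = 0.37 / 0.136 = 2.7206
k* = 2.7206^(1/0.55) ≈ 6.1702
y* = (k*)^α = 6.1702^0.45 ≈ 2.2680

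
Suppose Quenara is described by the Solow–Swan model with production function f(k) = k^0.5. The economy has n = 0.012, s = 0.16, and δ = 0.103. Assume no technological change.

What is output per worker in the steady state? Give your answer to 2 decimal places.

y* ≈ 1.39

In steady state, investment equals break-even investment: s·k^α = (n + δ)·k.
Dividing both sides by k: k^(1−α) = s / (n + δ).
k^0.5 = 0.16 / (0.012 + 0.103) = 0.16 / 0.115 = 1.3913
k* = 1.3913^(1/0.5) ≈ 1.9357
y* = (k*)^α = 1.9357^0.5 ≈ 1.3913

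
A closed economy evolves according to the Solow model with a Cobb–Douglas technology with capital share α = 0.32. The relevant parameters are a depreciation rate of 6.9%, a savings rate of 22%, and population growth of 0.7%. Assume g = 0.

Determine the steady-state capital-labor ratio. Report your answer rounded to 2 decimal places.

k* ≈ 4.77

Steady state requires s·f(k) = (n + δ)·k, i.e. s·k^α = (n + δ)·k.
Dividing both sides by k: k^(1−α) = s / (n + δ).
k^0.68 = 0.22 / (0.007 + 0.069) = 0.22 / 0.076 = 2.8947
k* = 2.8947^(1/0.68) ≈ 4.7734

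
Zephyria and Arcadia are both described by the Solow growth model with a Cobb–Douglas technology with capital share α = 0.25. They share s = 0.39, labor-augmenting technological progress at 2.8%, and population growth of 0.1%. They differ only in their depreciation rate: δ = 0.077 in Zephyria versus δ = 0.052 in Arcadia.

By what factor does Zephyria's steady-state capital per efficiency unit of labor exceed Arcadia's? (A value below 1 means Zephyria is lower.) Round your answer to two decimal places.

k*_Z / k*_A ≈ 0.70

Steady-state k* = [s/(n + g + δ)]^(1/(1−α)), so the ratio is [ (s_Z/(n + g + δ)_Z) / (s_A/(n + g + δ)_A) ]^1.3333.
s_Z/(n + g + δ)_Z = 0.39/0.106 = 3.6792; s_A/(n + g + δ)_A = 0.39/0.081 = 4.8148.
Ratio = (3.6792/4.8148)^1.3333 = 0.7641^1.3333 ≈ 0.6986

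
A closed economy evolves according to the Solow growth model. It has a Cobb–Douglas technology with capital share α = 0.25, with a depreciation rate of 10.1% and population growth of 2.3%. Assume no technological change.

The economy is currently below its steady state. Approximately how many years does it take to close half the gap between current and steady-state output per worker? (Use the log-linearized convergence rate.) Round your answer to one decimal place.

t_½ ≈ 7.5 years

Near the steady state the convergence rate is λ = (1 − α)(n + δ).
λ = (1 − 0.25) × 0.124 = 0.75 × 0.124 = 0.0930
Half-life = ln 2 / λ = 0.6931 / 0.0930 ≈ 7.45 years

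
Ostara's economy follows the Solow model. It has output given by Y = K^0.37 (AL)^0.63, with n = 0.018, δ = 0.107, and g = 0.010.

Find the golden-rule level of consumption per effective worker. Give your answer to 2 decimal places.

c_gold ≈ 1.14

At the golden rule, f'(k) = n + g + δ, so α·k^(α−1) = n + g + δ and k_gold = (α/(n + g + δ))^(1/(1−α)).
k_gold = (0.37/0.135)^(1/0.63) = 2.7407^1.5873 ≈ 4.9547
c_gold = f(k_gold) − (n + g + δ)·k_gold = 1.8078 − 0.135×4.9547 ≈ 1.1389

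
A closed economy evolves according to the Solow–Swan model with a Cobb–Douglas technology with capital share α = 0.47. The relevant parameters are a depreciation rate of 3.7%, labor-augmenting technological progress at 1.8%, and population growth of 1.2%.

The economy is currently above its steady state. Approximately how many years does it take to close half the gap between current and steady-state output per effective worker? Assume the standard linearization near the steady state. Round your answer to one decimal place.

Near the steady state the convergence rate is λ = (1 − α)(n + g + δ).
λ = (1 − 0.47) × 0.067 = 0.53 × 0.067 = 0.03551
Half-life = ln 2 / λ = 0.6931 / 0.03551 ≈ 19.52 years

about 19.5 years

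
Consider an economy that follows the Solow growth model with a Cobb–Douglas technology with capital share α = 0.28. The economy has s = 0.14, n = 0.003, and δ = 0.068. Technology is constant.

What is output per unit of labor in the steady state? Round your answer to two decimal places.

In steady state, investment equals break-even investment: s·k^α = (n + δ)·k.
Rearranging, k^(1−α) = s / (n + δ).
k^0.72 = 0.14 / (0.003 + 0.068) = 0.14 / 0.071 = 1.9718
k* = 1.9718^(1/0.72) ≈ 2.5676
y* = (k*)^α = 2.5676^0.28 ≈ 1.3022

y* = 1.30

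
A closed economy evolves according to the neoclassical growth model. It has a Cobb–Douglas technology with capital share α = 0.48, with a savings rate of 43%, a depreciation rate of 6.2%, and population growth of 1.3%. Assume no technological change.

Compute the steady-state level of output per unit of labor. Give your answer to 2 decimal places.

y* = 5.01

In steady state, investment equals break-even investment: s·k^α = (n + δ)·k.
Rearranging, k^(1−α) = s / (n + δ).
k^0.52 = 0.43 / (0.013 + 0.062) = 0.43 / 0.075 = 5.7333
k* = 5.7333^(1/0.52) ≈ 28.7389
y* = (k*)^α = 28.7389^0.48 ≈ 5.0126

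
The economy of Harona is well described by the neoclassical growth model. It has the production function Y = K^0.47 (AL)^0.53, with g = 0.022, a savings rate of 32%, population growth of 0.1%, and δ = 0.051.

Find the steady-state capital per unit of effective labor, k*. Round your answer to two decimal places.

At the steady state, Δk = 0, so s·k^α = (n + g + δ)·k.
Dividing both sides by k: k^(1−α) = s / (n + g + δ).
k^0.53 = 0.32 / (0.001 + 0.022 + 0.051) = 0.32 / 0.074 = 4.3243
k* = 4.3243^(1/0.53) ≈ 15.8431

k* ≈ 15.84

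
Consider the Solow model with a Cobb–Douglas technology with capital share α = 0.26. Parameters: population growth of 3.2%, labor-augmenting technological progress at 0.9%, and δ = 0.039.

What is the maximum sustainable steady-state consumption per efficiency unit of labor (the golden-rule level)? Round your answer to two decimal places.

c_gold ≈ 1.12

At the golden rule, f'(k) = n + g + δ, so α·k^(α−1) = n + g + δ and k_gold = (α/(n + g + δ))^(1/(1−α)).
k_gold = (0.26/0.080)^(1/0.74) = 3.2500^1.3514 ≈ 4.9177
c_gold = f(k_gold) − (n + g + δ)·k_gold = 1.5131 − 0.080×4.9177 ≈ 1.1197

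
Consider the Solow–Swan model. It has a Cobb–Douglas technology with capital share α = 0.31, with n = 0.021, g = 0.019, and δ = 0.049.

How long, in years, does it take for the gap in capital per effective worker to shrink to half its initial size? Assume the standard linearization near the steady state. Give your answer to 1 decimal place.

about 11.3 years

Near the steady state the convergence rate is λ = (1 − α)(n + g + δ).
λ = (1 − 0.31) × 0.089 = 0.69 × 0.089 = 0.06141
Half-life = ln 2 / λ = 0.6931 / 0.06141 ≈ 11.29 years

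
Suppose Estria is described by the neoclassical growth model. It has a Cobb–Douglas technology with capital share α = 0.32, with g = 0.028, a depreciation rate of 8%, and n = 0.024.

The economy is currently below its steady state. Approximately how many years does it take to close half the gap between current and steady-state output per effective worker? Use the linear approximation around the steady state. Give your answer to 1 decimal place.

t_½ ≈ 7.7 years

Near the steady state the convergence rate is λ = (1 − α)(n + g + δ).
λ = (1 − 0.32) × 0.132 = 0.68 × 0.132 = 0.08976
Half-life = ln 2 / λ = 0.6931 / 0.08976 ≈ 7.72 years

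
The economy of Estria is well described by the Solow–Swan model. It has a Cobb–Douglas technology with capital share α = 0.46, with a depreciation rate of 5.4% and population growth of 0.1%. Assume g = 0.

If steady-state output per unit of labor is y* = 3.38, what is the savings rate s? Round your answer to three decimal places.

At the steady state, Δk = 0, so s·k^α = (n + δ)·k.
Since y* = [s/(n + δ)]^(α/(1−α)), we have s/(n + δ) = (y*)^((1−α)/α) = 3.38^1.1739 = 4.1773.
Therefore s = 4.1773 × (n + δ) = 4.1773 × 0.055 = 0.2298.

s ≈ 0.230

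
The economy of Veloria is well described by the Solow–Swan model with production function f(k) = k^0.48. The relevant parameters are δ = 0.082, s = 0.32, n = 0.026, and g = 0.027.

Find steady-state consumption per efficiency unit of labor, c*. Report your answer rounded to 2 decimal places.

In steady state, investment equals break-even investment: s·k^α = (n + g + δ)·k.
Rearranging, k^(1−α) = s / (n + g + δ).
k^0.52 = 0.32 / (0.026 + 0.027 + 0.082) = 0.32 / 0.135 = 2.3704
k* = 2.3704^(1/0.52) ≈ 5.2579
y* = (k*)^α = 5.2579^0.48 ≈ 2.2181
c* = (1 − s)·y* = (1 − 0.32) × 2.2181 ≈ 1.5083

c* = 1.51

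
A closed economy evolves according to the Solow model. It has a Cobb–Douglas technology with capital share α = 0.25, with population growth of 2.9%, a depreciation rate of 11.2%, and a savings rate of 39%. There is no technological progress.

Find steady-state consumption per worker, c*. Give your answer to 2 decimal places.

At the steady state, Δk = 0, so s·k^α = (n + δ)·k.
Rearranging, k^(1−α) = s / (n + δ).
k^0.75 = 0.39 / (0.029 + 0.112) = 0.39 / 0.141 = 2.7660
k* = 2.7660^(1/0.75) ≈ 3.8827
y* = (k*)^α = 3.8827^0.25 ≈ 1.4037
c* = (1 − s)·y* = (1 − 0.39) × 1.4037 ≈ 0.8563

c* ≈ 0.86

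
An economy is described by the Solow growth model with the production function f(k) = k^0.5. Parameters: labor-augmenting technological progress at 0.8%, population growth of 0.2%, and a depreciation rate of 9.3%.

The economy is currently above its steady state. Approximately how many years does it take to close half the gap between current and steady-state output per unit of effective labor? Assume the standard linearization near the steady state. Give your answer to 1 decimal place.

Near the steady state the convergence rate is λ = (1 − α)(n + g + δ).
λ = (1 − 0.5) × 0.103 = 0.5 × 0.103 = 0.0515
Half-life = ln 2 / λ = 0.6931 / 0.0515 ≈ 13.46 years

half-life ≈ 13.5 years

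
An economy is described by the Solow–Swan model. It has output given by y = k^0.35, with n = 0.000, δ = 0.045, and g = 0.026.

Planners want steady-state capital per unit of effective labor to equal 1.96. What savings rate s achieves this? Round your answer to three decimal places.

s ≈ 0.110

In steady state, investment equals break-even investment: s·k^α = (n + g + δ)·k.
So s / (n + g + δ) = (k*)^(1−α) = 1.96^0.65 = 1.5487.
Therefore s = 1.5487 × (n + g + δ) = 1.5487 × 0.071 = 0.1100.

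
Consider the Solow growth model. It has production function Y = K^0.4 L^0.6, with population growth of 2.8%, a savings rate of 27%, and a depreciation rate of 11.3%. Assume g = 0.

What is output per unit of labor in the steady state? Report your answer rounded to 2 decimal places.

In steady state, investment equals break-even investment: s·k^α = (n + δ)·k.
Dividing both sides by k: k^(1−α) = s / (n + δ).
k^0.6 = 0.27 / (0.028 + 0.113) = 0.27 / 0.141 = 1.9149
k* = 1.9149^(1/0.6) ≈ 2.9529
y* = (k*)^α = 2.9529^0.4 ≈ 1.5421

y* = 1.54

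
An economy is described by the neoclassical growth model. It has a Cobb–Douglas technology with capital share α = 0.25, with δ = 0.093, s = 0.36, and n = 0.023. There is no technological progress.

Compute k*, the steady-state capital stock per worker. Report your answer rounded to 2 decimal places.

In steady state, investment equals break-even investment: s·k^α = (n + δ)·k.
Dividing both sides by k: k^(1−α) = s / (n + δ).
k^0.75 = 0.36 / (0.023 + 0.093) = 0.36 / 0.116 = 3.1034
k* = 3.1034^(1/0.75) ≈ 4.5267

k* ≈ 4.53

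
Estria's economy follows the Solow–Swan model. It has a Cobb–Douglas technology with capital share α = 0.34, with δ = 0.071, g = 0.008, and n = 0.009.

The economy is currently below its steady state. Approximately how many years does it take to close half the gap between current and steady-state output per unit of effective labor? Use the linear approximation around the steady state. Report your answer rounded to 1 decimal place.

Near the steady state the convergence rate is λ = (1 − α)(n + g + δ).
λ = (1 − 0.34) × 0.088 = 0.66 × 0.088 = 0.05808
Half-life = ln 2 / λ = 0.6931 / 0.05808 ≈ 11.93 years

about 11.9 years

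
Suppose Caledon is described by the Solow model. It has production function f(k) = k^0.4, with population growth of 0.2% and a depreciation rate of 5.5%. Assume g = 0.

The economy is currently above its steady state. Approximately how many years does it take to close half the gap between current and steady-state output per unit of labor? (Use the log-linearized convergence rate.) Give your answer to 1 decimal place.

about 20.3 years

Near the steady state the convergence rate is λ = (1 − α)(n + δ).
λ = (1 − 0.4) × 0.057 = 0.6 × 0.057 = 0.0342
Half-life = ln 2 / λ = 0.6931 / 0.0342 ≈ 20.27 years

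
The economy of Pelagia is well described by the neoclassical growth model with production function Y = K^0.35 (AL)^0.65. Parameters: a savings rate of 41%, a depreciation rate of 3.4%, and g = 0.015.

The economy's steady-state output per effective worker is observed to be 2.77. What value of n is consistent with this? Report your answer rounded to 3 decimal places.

In steady state, investment equals break-even investment: s·k^α = (n + g + δ)·k.
Since y* = [s/(n + g + δ)]^(α/(1−α)), we have s/(n + g + δ) = (y*)^((1−α)/α) = 2.77^1.8571 = 6.6333.
Therefore n + g + δ = s / 6.6333 = 0.41 / 6.6333 = 0.0618, so n = 0.0618 − 0.049 = 0.0128.

n ≈ 0.013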